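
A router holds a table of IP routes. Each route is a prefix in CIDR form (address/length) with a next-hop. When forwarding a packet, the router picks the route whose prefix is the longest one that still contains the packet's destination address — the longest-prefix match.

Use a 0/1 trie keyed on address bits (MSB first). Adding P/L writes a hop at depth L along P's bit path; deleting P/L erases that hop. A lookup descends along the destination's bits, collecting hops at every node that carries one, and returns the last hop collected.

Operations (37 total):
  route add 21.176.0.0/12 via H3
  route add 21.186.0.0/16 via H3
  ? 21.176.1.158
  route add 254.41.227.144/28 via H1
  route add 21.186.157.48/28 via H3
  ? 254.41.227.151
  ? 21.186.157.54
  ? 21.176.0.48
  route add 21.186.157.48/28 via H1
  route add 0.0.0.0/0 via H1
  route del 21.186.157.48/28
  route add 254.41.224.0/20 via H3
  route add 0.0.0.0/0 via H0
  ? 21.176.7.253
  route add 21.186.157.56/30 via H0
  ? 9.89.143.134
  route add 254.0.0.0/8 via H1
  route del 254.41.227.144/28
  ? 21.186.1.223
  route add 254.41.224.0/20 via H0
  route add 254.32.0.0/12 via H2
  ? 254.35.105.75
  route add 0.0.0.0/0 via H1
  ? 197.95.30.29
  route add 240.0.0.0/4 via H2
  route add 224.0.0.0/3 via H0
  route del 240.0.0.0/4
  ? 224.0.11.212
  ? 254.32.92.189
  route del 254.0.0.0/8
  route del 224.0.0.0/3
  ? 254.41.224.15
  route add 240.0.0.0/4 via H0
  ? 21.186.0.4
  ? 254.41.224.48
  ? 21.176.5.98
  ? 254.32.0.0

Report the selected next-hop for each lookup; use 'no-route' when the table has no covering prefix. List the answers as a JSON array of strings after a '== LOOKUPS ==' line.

Apply in order:
  add 21.176.0.0/12 -> H3 at depth 12
  add 21.186.0.0/16 -> H3 at depth 16
  ? 21.176.1.158  path d0:-→d1:-→d2:-→d3:-→d4:-→d5:-→d6:-→d7:-→d8:-→d9:-→d10:-→d11:-→d12:H3  best=H3
  add 254.41.227.144/28 -> H1 at depth 28
  add 21.186.157.48/28 -> H3 at depth 28
  ? 254.41.227.151  path d0:-→d1:-→d2:-→d3:-→d4:-→d5:-→d6:-→d7:-→d8:-→d9:-→d10:-→d11:-→d12:-→d13:-→d14:-→d15:-→d16:-→d17:-→d18:-→d19:-→d20:-→d21:-→d22:-→d23:-→d24:-→d25:-→d26:-→d27:-→d28:H1  best=H1
  ? 21.186.157.54  path d0:-→d1:-→d2:-→d3:-→d4:-→d5:-→d6:-→d7:-→d8:-→d9:-→d10:-→d11:-→d12:H3→d13:-→d14:-→d15:-→d16:H3→d17:-→d18:-→d19:-→d20:-→d21:-→d22:-→d23:-→d24:-→d25:-→d26:-→d27:-→d28:H3  best=H3
  ? 21.176.0.48  path d0:-→d1:-→d2:-→d3:-→d4:-→d5:-→d6:-→d7:-→d8:-→d9:-→d10:-→d11:-→d12:H3  best=H3
  add 21.186.157.48/28 -> H1 at depth 28
  add 0.0.0.0/0 -> H1 at depth 0
  - 21.186.157.48/28 clear@28
  add 254.41.224.0/20 -> H3 at depth 20
  add 0.0.0.0/0 -> H0 at depth 0
  ? 21.176.7.253  path d0:H0→d1:-→d2:-→d3:-→d4:-→d5:-→d6:-→d7:-→d8:-→d9:-→d10:-→d11:-→d12:H3  best=H3
  add 21.186.157.56/30 -> H0 at depth 30
  ? 9.89.143.134  path d0:H0→d1:-→d2:-→d3:-  best=H0
  add 254.0.0.0/8 -> H1 at depth 8
  - 254.41.227.144/28 clear@28
  ? 21.186.1.223  path d0:H0→d1:-→d2:-→d3:-→d4:-→d5:-→d6:-→d7:-→d8:-→d9:-→d10:-→d11:-→d12:H3→d13:-→d14:-→d15:-→d16:H3  best=H3
  add 254.41.224.0/20 -> H0 at depth 20
  add 254.32.0.0/12 -> H2 at depth 12
  ? 254.35.105.75  path d0:H0→d1:-→d2:-→d3:-→d4:-→d5:-→d6:-→d7:-→d8:H1→d9:-→d10:-→d11:-→d12:H2  best=H2
  add 0.0.0.0/0 -> H1 at depth 0
  ? 197.95.30.29  path d0:H1→d1:-→d2:-  best=H1
  add 240.0.0.0/4 -> H2 at depth 4
  add 224.0.0.0/3 -> H0 at depth 3
  - 240.0.0.0/4 clear@4
  ? 224.0.11.212  path d0:H1→d1:-→d2:-→d3:H0  best=H0
  ? 254.32.92.189  path d0:H1→d1:-→d2:-→d3:H0→d4:-→d5:-→d6:-→d7:-→d8:H1→d9:-→d10:-→d11:-→d12:H2  best=H2
  - 254.0.0.0/8 clear@8
  - 224.0.0.0/3 clear@3
  ? 254.41.224.15  path d0:H1→d1:-→d2:-→d3:-→d4:-→d5:-→d6:-→d7:-→d8:-→d9:-→d10:-→d11:-→d12:H2→d13:-→d14:-→d15:-→d16:-→d17:-→d18:-→d19:-→d20:H0→d21:-→d22:-  best=H0
  add 240.0.0.0/4 -> H0 at depth 4
  ? 21.186.0.4  path d0:H1→d1:-→d2:-→d3:-→d4:-→d5:-→d6:-→d7:-→d8:-→d9:-→d10:-→d11:-→d12:H3→d13:-→d14:-→d15:-→d16:H3  best=H3
  ? 254.41.224.48  path d0:H1→d1:-→d2:-→d3:-→d4:H0→d5:-→d6:-→d7:-→d8:-→d9:-→d10:-→d11:-→d12:H2→d13:-→d14:-→d15:-→d16:-→d17:-→d18:-→d19:-→d20:H0→d21:-→d22:-  best=H0
  ? 21.176.5.98  path d0:H1→d1:-→d2:-→d3:-→d4:-→d5:-→d6:-→d7:-→d8:-→d9:-→d10:-→d11:-→d12:H3  best=H3
  ? 254.32.0.0  path d0:H1→d1:-→d2:-→d3:-→d4:H0→d5:-→d6:-→d7:-→d8:-→d9:-→d10:-→d11:-→d12:H2  best=H2

== LOOKUPS ==
["H3","H1","H3","H3","H3","H0","H3","H2","H1","H0","H2","H0","H3","H0","H3","H2"]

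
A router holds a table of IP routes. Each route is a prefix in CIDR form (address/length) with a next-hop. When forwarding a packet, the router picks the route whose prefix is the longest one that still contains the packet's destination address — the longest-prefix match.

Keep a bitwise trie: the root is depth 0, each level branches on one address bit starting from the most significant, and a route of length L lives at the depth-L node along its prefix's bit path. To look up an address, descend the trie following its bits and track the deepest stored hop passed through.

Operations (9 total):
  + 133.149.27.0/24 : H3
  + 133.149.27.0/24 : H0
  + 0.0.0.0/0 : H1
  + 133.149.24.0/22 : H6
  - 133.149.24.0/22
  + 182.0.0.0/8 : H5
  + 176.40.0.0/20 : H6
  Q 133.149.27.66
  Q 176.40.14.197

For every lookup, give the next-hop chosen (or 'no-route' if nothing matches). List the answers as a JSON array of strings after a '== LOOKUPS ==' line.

Process each operation:
  add 133.149.27.0/24 -> H3 at depth 24
  add 133.149.27.0/24 -> H0 at depth 24
  add 0.0.0.0/0 -> H1 at depth 0
  add 133.149.24.0/22 -> H6 at depth 22
  - 133.149.24.0/22 clear@22
  add 182.0.0.0/8 -> H5 at depth 8
  add 176.40.0.0/20 -> H6 at depth 20
  ? 133.149.27.66  path d0:H1→d1:-→d2:-→d3:-→d4:-→d5:-→d6:-→d7:-→d8:-→d9:-→d10:-→d11:-→d12:-→d13:-→d14:-→d15:-→d16:-→d17:-→d18:-→d19:-→d20:-→d21:-→d22:-→d23:-→d24:H0  best=H0
  ? 176.40.14.197  path d0:H1→d1:-→d2:-→d3:-→d4:-→d5:-→d6:-→d7:-→d8:-→d9:-→d10:-→d11:-→d12:-→d13:-→d14:-→d15:-→d16:-→d17:-→d18:-→d19:-→d20:H6  best=H6

== LOOKUPS ==
["H0","H6"]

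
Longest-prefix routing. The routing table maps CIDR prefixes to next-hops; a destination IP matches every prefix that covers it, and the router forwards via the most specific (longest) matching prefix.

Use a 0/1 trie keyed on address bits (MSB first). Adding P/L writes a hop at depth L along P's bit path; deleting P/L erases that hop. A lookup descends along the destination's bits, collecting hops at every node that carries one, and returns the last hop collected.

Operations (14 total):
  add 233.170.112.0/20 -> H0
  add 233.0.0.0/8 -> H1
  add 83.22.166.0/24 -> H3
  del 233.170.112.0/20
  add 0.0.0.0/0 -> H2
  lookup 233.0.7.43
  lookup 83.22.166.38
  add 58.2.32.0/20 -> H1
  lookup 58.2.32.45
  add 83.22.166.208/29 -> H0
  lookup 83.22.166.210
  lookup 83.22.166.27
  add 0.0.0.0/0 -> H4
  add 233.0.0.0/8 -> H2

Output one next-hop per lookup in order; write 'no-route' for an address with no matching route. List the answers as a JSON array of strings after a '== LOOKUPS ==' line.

Trace:
  + 233.170.112.0/20 (H0) depth=20
  + 233.0.0.0/8 (H1) depth=8
  + 83.22.166.0/24 (H3) depth=24
  del 233.170.112.0/20 (clear depth 20)
  + 0.0.0.0/0 (H2) depth=0
  Q 233.0.7.43: descend 11101001 ; hops seen [H2,H1] ; pick H1
  Q 83.22.166.38: descend 010100110001011010100110 ; hops seen [H2,H3] ; pick H3
  + 58.2.32.0/20 (H1) depth=20
  Q 58.2.32.45: descend 00111010000000100010 ; hops seen [H2,H1] ; pick H1
  + 83.22.166.208/29 (H0) depth=29
  Q 83.22.166.210: descend 01010011000101101010011011010 ; hops seen [H2,H3,H0] ; pick H0
  Q 83.22.166.27: descend 010100110001011010100110 ; hops seen [H2,H3] ; pick H3
  + 0.0.0.0/0 (H4) depth=0
  + 233.0.0.0/8 (H2) depth=8

== LOOKUPS ==
["H1","H3","H1","H0","H3"]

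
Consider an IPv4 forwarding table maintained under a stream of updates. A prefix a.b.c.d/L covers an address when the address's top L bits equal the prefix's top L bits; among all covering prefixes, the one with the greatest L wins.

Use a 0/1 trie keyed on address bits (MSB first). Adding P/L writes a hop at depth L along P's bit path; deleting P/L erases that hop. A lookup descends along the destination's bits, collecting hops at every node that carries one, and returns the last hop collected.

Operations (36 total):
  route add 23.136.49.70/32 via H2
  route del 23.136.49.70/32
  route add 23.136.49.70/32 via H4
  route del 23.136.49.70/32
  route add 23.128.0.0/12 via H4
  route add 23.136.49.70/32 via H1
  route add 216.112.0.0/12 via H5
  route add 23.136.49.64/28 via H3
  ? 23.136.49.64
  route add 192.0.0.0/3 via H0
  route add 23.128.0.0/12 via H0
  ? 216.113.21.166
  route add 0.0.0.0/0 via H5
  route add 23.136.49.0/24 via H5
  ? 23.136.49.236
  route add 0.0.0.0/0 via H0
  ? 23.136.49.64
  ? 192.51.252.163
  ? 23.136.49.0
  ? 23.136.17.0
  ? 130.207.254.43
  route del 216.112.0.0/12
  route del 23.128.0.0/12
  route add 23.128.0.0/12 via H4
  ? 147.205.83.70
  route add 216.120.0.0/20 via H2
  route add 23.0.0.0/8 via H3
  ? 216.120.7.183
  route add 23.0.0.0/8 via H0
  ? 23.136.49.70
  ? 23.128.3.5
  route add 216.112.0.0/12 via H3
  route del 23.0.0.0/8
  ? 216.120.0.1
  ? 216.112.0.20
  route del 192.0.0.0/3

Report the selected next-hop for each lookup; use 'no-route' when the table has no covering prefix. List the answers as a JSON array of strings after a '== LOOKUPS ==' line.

Trace:
  add 23.136.49.70/32 -> H2 at depth 32
  del 23.136.49.70/32 (clear depth 32)
  add 23.136.49.70/32 -> H4 at depth 32
  del 23.136.49.70/32 (clear depth 32)
  add 23.128.0.0/12 -> H4 at depth 12
  add 23.136.49.70/32 -> H1 at depth 32
  add 216.112.0.0/12 -> H5 at depth 12
  add 23.136.49.64/28 -> H3 at depth 28
  lookup 23.136.49.64: bits 00010111100010000011000101000 walk d0:-→d1:-→d2:-→d3:-→d4:-→d5:-→d6:-→d7:-→d8:-→d9:-→d10:-→d11:-→d12:H4→d13:-→d14:-→d15:-→d16:-→d17:-→d18:-→d19:-→d20:-→d21:-→d22:-→d23:-→d24:-→d25:-→d26:-→d27:-→d28:H3→d29:- -> H3
  add 192.0.0.0/3 -> H0 at depth 3
  add 23.128.0.0/12 -> H0 at depth 12
  lookup 216.113.21.166: bits 110110000111 walk d0:-→d1:-→d2:-→d3:H0→d4:-→d5:-→d6:-→d7:-→d8:-→d9:-→d10:-→d11:-→d12:H5 -> H5
  add 0.0.0.0/0 -> H5 at depth 0
  add 23.136.49.0/24 -> H5 at depth 24
  lookup 23.136.49.236: bits 000101111000100000110001 walk d0:H5→d1:-→d2:-→d3:-→d4:-→d5:-→d6:-→d7:-→d8:-→d9:-→d10:-→d11:-→d12:H0→d13:-→d14:-→d15:-→d16:-→d17:-→d18:-→d19:-→d20:-→d21:-→d22:-→d23:-→d24:H5 -> H5
  add 0.0.0.0/0 -> H0 at depth 0
  lookup 23.136.49.64: bits 00010111100010000011000101000 walk d0:H0→d1:-→d2:-→d3:-→d4:-→d5:-→d6:-→d7:-→d8:-→d9:-→d10:-→d11:-→d12:H0→d13:-→d14:-→d15:-→d16:-→d17:-→d18:-→d19:-→d20:-→d21:-→d22:-→d23:-→d24:H5→d25:-→d26:-→d27:-→d28:H3→d29:- -> H3
  lookup 192.51.252.163: bits 110 walk d0:H0→d1:-→d2:-→d3:H0 -> H0
  lookup 23.136.49.0: bits 0001011110001000001100010 walk d0:H0→d1:-→d2:-→d3:-→d4:-→d5:-→d6:-→d7:-→d8:-→d9:-→d10:-→d11:-→d12:H0→d13:-→d14:-→d15:-→d16:-→d17:-→d18:-→d19:-→d20:-→d21:-→d22:-→d23:-→d24:H5→d25:- -> H5
  lookup 23.136.17.0: bits 000101111000100000 walk d0:H0→d1:-→d2:-→d3:-→d4:-→d5:-→d6:-→d7:-→d8:-→d9:-→d10:-→d11:-→d12:H0→d13:-→d14:-→d15:-→d16:-→d17:-→d18:- -> H0
  lookup 130.207.254.43: bits 1 walk d0:H0→d1:- -> H0
  del 216.112.0.0/12 (clear depth 12)
  del 23.128.0.0/12 (clear depth 12)
  add 23.128.0.0/12 -> H4 at depth 12
  lookup 147.205.83.70: bits 1 walk d0:H0→d1:- -> H0
  add 216.120.0.0/20 -> H2 at depth 20
  add 23.0.0.0/8 -> H3 at depth 8
  lookup 216.120.7.183: bits 11011000011110000000 walk d0:H0→d1:-→d2:-→d3:H0→d4:-→d5:-→d6:-→d7:-→d8:-→d9:-→d10:-→d11:-→d12:-→d13:-→d14:-→d15:-→d16:-→d17:-→d18:-→d19:-→d20:H2 -> H2
  add 23.0.0.0/8 -> H0 at depth 8
  lookup 23.136.49.70: bits 00010111100010000011000101000110 walk d0:H0→d1:-→d2:-→d3:-→d4:-→d5:-→d6:-→d7:-→d8:H0→d9:-→d10:-→d11:-→d12:H4→d13:-→d14:-→d15:-→d16:-→d17:-→d18:-→d19:-→d20:-→d21:-→d22:-→d23:-→d24:H5→d25:-→d26:-→d27:-→d28:H3→d29:-→d30:-→d31:-→d32:H1 -> H1
  lookup 23.128.3.5: bits 000101111000 walk d0:H0→d1:-→d2:-→d3:-→d4:-→d5:-→d6:-→d7:-→d8:H0→d9:-→d10:-→d11:-→d12:H4 -> H4
  add 216.112.0.0/12 -> H3 at depth 12
  del 23.0.0.0/8 (clear depth 8)
  lookup 216.120.0.1: bits 11011000011110000000 walk d0:H0→d1:-→d2:-→d3:H0→d4:-→d5:-→d6:-→d7:-→d8:-→d9:-→d10:-→d11:-→d12:H3→d13:-→d14:-→d15:-→d16:-→d17:-→d18:-→d19:-→d20:H2 -> H2
  lookup 216.112.0.20: bits 110110000111 walk d0:H0→d1:-→d2:-→d3:H0→d4:-→d5:-→d6:-→d7:-→d8:-→d9:-→d10:-→d11:-→d12:H3 -> H3
  del 192.0.0.0/3 (clear depth 3)

== LOOKUPS ==
["H3","H5","H5","H3","H0","H5","H0","H0","H0","H2","H1","H4","H2","H3"]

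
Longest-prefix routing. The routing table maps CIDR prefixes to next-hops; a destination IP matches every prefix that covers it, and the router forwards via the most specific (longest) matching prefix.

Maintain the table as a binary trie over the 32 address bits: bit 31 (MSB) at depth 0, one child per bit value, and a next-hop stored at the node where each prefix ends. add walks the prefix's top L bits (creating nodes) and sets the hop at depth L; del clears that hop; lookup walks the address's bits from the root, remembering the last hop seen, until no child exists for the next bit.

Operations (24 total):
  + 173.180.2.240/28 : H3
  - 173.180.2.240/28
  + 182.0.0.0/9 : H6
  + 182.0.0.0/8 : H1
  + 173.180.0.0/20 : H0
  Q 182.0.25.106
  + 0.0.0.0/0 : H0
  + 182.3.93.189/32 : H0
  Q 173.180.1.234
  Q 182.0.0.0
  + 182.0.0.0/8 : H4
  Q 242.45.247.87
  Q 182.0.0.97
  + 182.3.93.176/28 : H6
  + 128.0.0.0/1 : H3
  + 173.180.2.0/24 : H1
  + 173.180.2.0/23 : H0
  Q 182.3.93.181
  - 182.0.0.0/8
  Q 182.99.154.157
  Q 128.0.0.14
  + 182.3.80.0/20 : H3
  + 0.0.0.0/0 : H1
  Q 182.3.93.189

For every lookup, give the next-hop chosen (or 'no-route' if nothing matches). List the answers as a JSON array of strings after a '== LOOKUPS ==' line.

Trace:
  + 173.180.2.240/28 (H3) depth=28
  - 173.180.2.240/28 clear@28
  + 182.0.0.0/9 (H6) depth=9
  + 182.0.0.0/8 (H1) depth=8
  + 173.180.0.0/20 (H0) depth=20
  lookup 182.0.25.106: bits 101101100 walk d0:-→d1:-→d2:-→d3:-→d4:-→d5:-→d6:-→d7:-→d8:H1→d9:H6 -> H6
  + 0.0.0.0/0 (H0) depth=0
  + 182.3.93.189/32 (H0) depth=32
  lookup 173.180.1.234: bits 1010110110110100000000 walk d0:H0→d1:-→d2:-→d3:-→d4:-→d5:-→d6:-→d7:-→d8:-→d9:-→d10:-→d11:-→d12:-→d13:-→d14:-→d15:-→d16:-→d17:-→d18:-→d19:-→d20:H0→d21:-→d22:- -> H0
  lookup 182.0.0.0: bits 10110110000000 walk d0:H0→d1:-→d2:-→d3:-→d4:-→d5:-→d6:-→d7:-→d8:H1→d9:H6→d10:-→d11:-→d12:-→d13:-→d14:- -> H6
  + 182.0.0.0/8 (H4) depth=8
  lookup 242.45.247.87: bits 1 walk d0:H0→d1:- -> H0
  lookup 182.0.0.97: bits 10110110000000 walk d0:H0→d1:-→d2:-→d3:-→d4:-→d5:-→d6:-→d7:-→d8:H4→d9:H6→d10:-→d11:-→d12:-→d13:-→d14:- -> H6
  + 182.3.93.176/28 (H6) depth=28
  + 128.0.0.0/1 (H3) depth=1
  + 173.180.2.0/24 (H1) depth=24
  + 173.180.2.0/23 (H0) depth=23
  lookup 182.3.93.181: bits 1011011000000011010111011011 walk d0:H0→d1:H3→d2:-→d3:-→d4:-→d5:-→d6:-→d7:-→d8:H4→d9:H6→d10:-→d11:-→d12:-→d13:-→d14:-→d15:-→d16:-→d17:-→d18:-→d19:-→d20:-→d21:-→d22:-→d23:-→d24:-→d25:-→d26:-→d27:-→d28:H6 -> H6
  - 182.0.0.0/8 clear@8
  lookup 182.99.154.157: bits 101101100 walk d0:H0→d1:H3→d2:-→d3:-→d4:-→d5:-→d6:-→d7:-→d8:-→d9:H6 -> H6
  lookup 128.0.0.14: bits 10 walk d0:H0→d1:H3→d2:- -> H3
  + 182.3.80.0/20 (H3) depth=20
  + 0.0.0.0/0 (H1) depth=0
  lookup 182.3.93.189: bits 10110110000000110101110110111101 walk d0:H1→d1:H3→d2:-→d3:-→d4:-→d5:-→d6:-→d7:-→d8:-→d9:H6→d10:-→d11:-→d12:-→d13:-→d14:-→d15:-→d16:-→d17:-→d18:-→d19:-→d20:H3→d21:-→d22:-→d23:-→d24:-→d25:-→d26:-→d27:-→d28:H6→d29:-→d30:-→d31:-→d32:H0 -> H0

== LOOKUPS ==
["H6","H0","H6","H0","H6","H6","H6","H3","H0"]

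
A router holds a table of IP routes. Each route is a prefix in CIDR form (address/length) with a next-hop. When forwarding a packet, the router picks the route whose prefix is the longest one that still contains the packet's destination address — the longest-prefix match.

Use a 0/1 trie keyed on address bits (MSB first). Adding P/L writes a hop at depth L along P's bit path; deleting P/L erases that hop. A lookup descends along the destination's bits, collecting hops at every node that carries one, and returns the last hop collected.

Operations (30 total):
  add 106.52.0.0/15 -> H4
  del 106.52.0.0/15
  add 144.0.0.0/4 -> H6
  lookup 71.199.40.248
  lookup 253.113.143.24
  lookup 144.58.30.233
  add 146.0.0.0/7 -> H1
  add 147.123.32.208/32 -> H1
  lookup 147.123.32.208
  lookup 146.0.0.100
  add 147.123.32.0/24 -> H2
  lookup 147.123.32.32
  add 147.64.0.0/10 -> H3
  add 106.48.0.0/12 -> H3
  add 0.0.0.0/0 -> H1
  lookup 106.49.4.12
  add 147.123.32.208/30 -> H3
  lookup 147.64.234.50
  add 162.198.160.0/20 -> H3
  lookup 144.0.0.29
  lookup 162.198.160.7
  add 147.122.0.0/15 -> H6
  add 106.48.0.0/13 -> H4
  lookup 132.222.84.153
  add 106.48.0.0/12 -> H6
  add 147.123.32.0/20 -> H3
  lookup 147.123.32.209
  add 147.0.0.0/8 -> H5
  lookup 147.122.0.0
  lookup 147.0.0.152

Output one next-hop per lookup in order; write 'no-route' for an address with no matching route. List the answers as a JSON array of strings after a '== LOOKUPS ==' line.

Apply in order:
  + 106.52.0.0/15 (H4) depth=15
  del 106.52.0.0/15 (clear depth 15)
  + 144.0.0.0/4 (H6) depth=4
  ? 71.199.40.248  path d0:-→d1:-→d2:-  best=no-route
  ? 253.113.143.24  path d0:-→d1:-  best=no-route
  ? 144.58.30.233  path d0:-→d1:-→d2:-→d3:-→d4:H6  best=H6
  + 146.0.0.0/7 (H1) depth=7
  + 147.123.32.208/32 (H1) depth=32
  ? 147.123.32.208  path d0:-→d1:-→d2:-→d3:-→d4:H6→d5:-→d6:-→d7:H1→d8:-→d9:-→d10:-→d11:-→d12:-→d13:-→d14:-→d15:-→d16:-→d17:-→d18:-→d19:-→d20:-→d21:-→d22:-→d23:-→d24:-→d25:-→d26:-→d27:-→d28:-→d29:-→d30:-→d31:-→d32:H1  best=H1
  ? 146.0.0.100  path d0:-→d1:-→d2:-→d3:-→d4:H6→d5:-→d6:-→d7:H1  best=H1
  + 147.123.32.0/24 (H2) depth=24
  ? 147.123.32.32  path d0:-→d1:-→d2:-→d3:-→d4:H6→d5:-→d6:-→d7:H1→d8:-→d9:-→d10:-→d11:-→d12:-→d13:-→d14:-→d15:-→d16:-→d17:-→d18:-→d19:-→d20:-→d21:-→d22:-→d23:-→d24:H2  best=H2
  + 147.64.0.0/10 (H3) depth=10
  + 106.48.0.0/12 (H3) depth=12
  + 0.0.0.0/0 (H1) depth=0
  ? 106.49.4.12  path d0:H1→d1:-→d2:-→d3:-→d4:-→d5:-→d6:-→d7:-→d8:-→d9:-→d10:-→d11:-→d12:H3→d13:-  best=H3
  + 147.123.32.208/30 (H3) depth=30
  ? 147.64.234.50  path d0:H1→d1:-→d2:-→d3:-→d4:H6→d5:-→d6:-→d7:H1→d8:-→d9:-→d10:H3  best=H3
  + 162.198.160.0/20 (H3) depth=20
  ? 144.0.0.29  path d0:H1→d1:-→d2:-→d3:-→d4:H6→d5:-→d6:-  best=H6
  ? 162.198.160.7  path d0:H1→d1:-→d2:-→d3:-→d4:-→d5:-→d6:-→d7:-→d8:-→d9:-→d10:-→d11:-→d12:-→d13:-→d14:-→d15:-→d16:-→d17:-→d18:-→d19:-→d20:H3  best=H3
  + 147.122.0.0/15 (H6) depth=15
  + 106.48.0.0/13 (H4) depth=13
  ? 132.222.84.153  path d0:H1→d1:-→d2:-→d3:-  best=H1
  + 106.48.0.0/12 (H6) depth=12
  + 147.123.32.0/20 (H3) depth=20
  ? 147.123.32.209  path d0:H1→d1:-→d2:-→d3:-→d4:H6→d5:-→d6:-→d7:H1→d8:-→d9:-→d10:H3→d11:-→d12:-→d13:-→d14:-→d15:H6→d16:-→d17:-→d18:-→d19:-→d20:H3→d21:-→d22:-→d23:-→d24:H2→d25:-→d26:-→d27:-→d28:-→d29:-→d30:H3→d31:-  best=H3
  + 147.0.0.0/8 (H5) depth=8
  ? 147.122.0.0  path d0:H1→d1:-→d2:-→d3:-→d4:H6→d5:-→d6:-→d7:H1→d8:H5→d9:-→d10:H3→d11:-→d12:-→d13:-→d14:-→d15:H6  best=H6
  ? 147.0.0.152  path d0:H1→d1:-→d2:-→d3:-→d4:H6→d5:-→d6:-→d7:H1→d8:H5→d9:-  best=H5

== LOOKUPS ==
["no-route","no-route","H6","H1","H1","H2","H3","H3","H6","H3","H1","H3","H6","H5"]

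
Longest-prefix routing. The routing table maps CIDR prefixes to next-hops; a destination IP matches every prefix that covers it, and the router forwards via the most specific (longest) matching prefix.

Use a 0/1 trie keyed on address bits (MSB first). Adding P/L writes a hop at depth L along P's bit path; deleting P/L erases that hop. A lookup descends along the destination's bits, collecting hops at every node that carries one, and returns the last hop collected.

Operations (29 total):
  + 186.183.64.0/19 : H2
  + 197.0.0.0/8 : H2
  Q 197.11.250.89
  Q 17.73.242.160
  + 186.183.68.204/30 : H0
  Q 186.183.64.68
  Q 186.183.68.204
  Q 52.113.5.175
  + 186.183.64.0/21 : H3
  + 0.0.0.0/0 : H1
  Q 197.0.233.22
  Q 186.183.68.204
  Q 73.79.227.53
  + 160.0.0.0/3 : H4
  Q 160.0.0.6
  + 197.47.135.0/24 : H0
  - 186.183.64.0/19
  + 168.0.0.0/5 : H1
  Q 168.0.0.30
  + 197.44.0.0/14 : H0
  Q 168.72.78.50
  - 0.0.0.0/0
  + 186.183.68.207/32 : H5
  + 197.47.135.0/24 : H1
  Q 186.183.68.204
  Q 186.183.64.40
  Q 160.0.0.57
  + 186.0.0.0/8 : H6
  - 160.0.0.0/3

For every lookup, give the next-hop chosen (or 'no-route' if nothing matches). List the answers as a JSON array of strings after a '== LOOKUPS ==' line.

Trace:
  + 186.183.64.0/19 (H2) depth=19
  + 197.0.0.0/8 (H2) depth=8
  lookup 197.11.250.89: bits 11000101 walk d0:-→d1:-→d2:-→d3:-→d4:-→d5:-→d6:-→d7:-→d8:H2 -> H2
  lookup 17.73.242.160: bits ε walk d0:- -> no-route
  + 186.183.68.204/30 (H0) depth=30
  lookup 186.183.64.68: bits 101110101011011101000 walk d0:-→d1:-→d2:-→d3:-→d4:-→d5:-→d6:-→d7:-→d8:-→d9:-→d10:-→d11:-→d12:-→d13:-→d14:-→d15:-→d16:-→d17:-→d18:-→d19:H2→d20:-→d21:- -> H2
  lookup 186.183.68.204: bits 101110101011011101000100110011 walk d0:-→d1:-→d2:-→d3:-→d4:-→d5:-→d6:-→d7:-→d8:-→d9:-→d10:-→d11:-→d12:-→d13:-→d14:-→d15:-→d16:-→d17:-→d18:-→d19:H2→d20:-→d21:-→d22:-→d23:-→d24:-→d25:-→d26:-→d27:-→d28:-→d29:-→d30:H0 -> H0
  lookup 52.113.5.175: bits ε walk d0:- -> no-route
  + 186.183.64.0/21 (H3) depth=21
  + 0.0.0.0/0 (H1) depth=0
  lookup 197.0.233.22: bits 11000101 walk d0:H1→d1:-→d2:-→d3:-→d4:-→d5:-→d6:-→d7:-→d8:H2 -> H2
  lookup 186.183.68.204: bits 101110101011011101000100110011 walk d0:H1→d1:-→d2:-→d3:-→d4:-→d5:-→d6:-→d7:-→d8:-→d9:-→d10:-→d11:-→d12:-→d13:-→d14:-→d15:-→d16:-→d17:-→d18:-→d19:H2→d20:-→d21:H3→d22:-→d23:-→d24:-→d25:-→d26:-→d27:-→d28:-→d29:-→d30:H0 -> H0
  lookup 73.79.227.53: bits ε walk d0:H1 -> H1
  + 160.0.0.0/3 (H4) depth=3
  lookup 160.0.0.6: bits 101 walk d0:H1→d1:-→d2:-→d3:H4 -> H4
  + 197.47.135.0/24 (H0) depth=24
  del 186.183.64.0/19 (clear depth 19)
  + 168.0.0.0/5 (H1) depth=5
  lookup 168.0.0.30: bits 10101 walk d0:H1→d1:-→d2:-→d3:H4→d4:-→d5:H1 -> H1
  + 197.44.0.0/14 (H0) depth=14
  lookup 168.72.78.50: bits 10101 walk d0:H1→d1:-→d2:-→d3:H4→d4:-→d5:H1 -> H1
  del 0.0.0.0/0 (clear depth 0)
  + 186.183.68.207/32 (H5) depth=32
  + 197.47.135.0/24 (H1) depth=24
  lookup 186.183.68.204: bits 101110101011011101000100110011 walk d0:-→d1:-→d2:-→d3:H4→d4:-→d5:-→d6:-→d7:-→d8:-→d9:-→d10:-→d11:-→d12:-→d13:-→d14:-→d15:-→d16:-→d17:-→d18:-→d19:-→d20:-→d21:H3→d22:-→d23:-→d24:-→d25:-→d26:-→d27:-→d28:-→d29:-→d30:H0 -> H0
  lookup 186.183.64.40: bits 101110101011011101000 walk d0:-→d1:-→d2:-→d3:H4→d4:-→d5:-→d6:-→d7:-→d8:-→d9:-→d10:-→d11:-→d12:-→d13:-→d14:-→d15:-→d16:-→d17:-→d18:-→d19:-→d20:-→d21:H3 -> H3
  lookup 160.0.0.57: bits 1010 walk d0:-→d1:-→d2:-→d3:H4→d4:- -> H4
  + 186.0.0.0/8 (H6) depth=8
  del 160.0.0.0/3 (clear depth 3)

== LOOKUPS ==
["H2","no-route","H2","H0","no-route","H2","H0","H1","H4","H1","H1","H0","H3","H4"]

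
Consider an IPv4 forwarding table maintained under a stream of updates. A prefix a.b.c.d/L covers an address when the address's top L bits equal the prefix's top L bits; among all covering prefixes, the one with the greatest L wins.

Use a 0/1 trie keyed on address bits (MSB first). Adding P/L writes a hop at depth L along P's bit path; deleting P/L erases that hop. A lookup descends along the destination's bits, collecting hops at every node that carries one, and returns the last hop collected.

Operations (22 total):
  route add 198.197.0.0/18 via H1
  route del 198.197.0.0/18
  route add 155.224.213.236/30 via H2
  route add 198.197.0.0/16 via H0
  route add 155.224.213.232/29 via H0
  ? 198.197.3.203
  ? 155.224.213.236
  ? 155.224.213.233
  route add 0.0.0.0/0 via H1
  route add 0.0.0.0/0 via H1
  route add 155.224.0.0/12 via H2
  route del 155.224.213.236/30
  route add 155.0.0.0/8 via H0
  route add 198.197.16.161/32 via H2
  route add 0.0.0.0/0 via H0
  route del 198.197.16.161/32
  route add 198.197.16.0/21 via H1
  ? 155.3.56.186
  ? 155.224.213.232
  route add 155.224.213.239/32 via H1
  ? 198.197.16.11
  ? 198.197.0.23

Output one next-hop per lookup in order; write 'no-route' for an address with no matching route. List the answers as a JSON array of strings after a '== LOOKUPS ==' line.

Process each operation:
  + 198.197.0.0/18 (H1) depth=18
  - 198.197.0.0/18 clear@18
  + 155.224.213.236/30 (H2) depth=30
  + 198.197.0.0/16 (H0) depth=16
  + 155.224.213.232/29 (H0) depth=29
  lookup 198.197.3.203: bits 110001101100010100 walk d0:-→d1:-→d2:-→d3:-→d4:-→d5:-→d6:-→d7:-→d8:-→d9:-→d10:-→d11:-→d12:-→d13:-→d14:-→d15:-→d16:H0→d17:-→d18:- -> H0
  lookup 155.224.213.236: bits 100110111110000011010101111011 walk d0:-→d1:-→d2:-→d3:-→d4:-→d5:-→d6:-→d7:-→d8:-→d9:-→d10:-→d11:-→d12:-→d13:-→d14:-→d15:-→d16:-→d17:-→d18:-→d19:-→d20:-→d21:-→d22:-→d23:-→d24:-→d25:-→d26:-→d27:-→d28:-→d29:H0→d30:H2 -> H2
  lookup 155.224.213.233: bits 10011011111000001101010111101 walk d0:-→d1:-→d2:-→d3:-→d4:-→d5:-→d6:-→d7:-→d8:-→d9:-→d10:-→d11:-→d12:-→d13:-→d14:-→d15:-→d16:-→d17:-→d18:-→d19:-→d20:-→d21:-→d22:-→d23:-→d24:-→d25:-→d26:-→d27:-→d28:-→d29:H0 -> H0
  + 0.0.0.0/0 (H1) depth=0
  + 0.0.0.0/0 (H1) depth=0
  + 155.224.0.0/12 (H2) depth=12
  - 155.224.213.236/30 clear@30
  + 155.0.0.0/8 (H0) depth=8
  + 198.197.16.161/32 (H2) depth=32
  + 0.0.0.0/0 (H0) depth=0
  - 198.197.16.161/32 clear@32
  + 198.197.16.0/21 (H1) depth=21
  lookup 155.3.56.186: bits 10011011 walk d0:H0→d1:-→d2:-→d3:-→d4:-→d5:-→d6:-→d7:-→d8:H0 -> H0
  lookup 155.224.213.232: bits 10011011111000001101010111101 walk d0:H0→d1:-→d2:-→d3:-→d4:-→d5:-→d6:-→d7:-→d8:H0→d9:-→d10:-→d11:-→d12:H2→d13:-→d14:-→d15:-→d16:-→d17:-→d18:-→d19:-→d20:-→d21:-→d22:-→d23:-→d24:-→d25:-→d26:-→d27:-→d28:-→d29:H0 -> H0
  + 155.224.213.239/32 (H1) depth=32
  lookup 198.197.16.11: bits 110001101100010100010000 walk d0:H0→d1:-→d2:-→d3:-→d4:-→d5:-→d6:-→d7:-→d8:-→d9:-→d10:-→d11:-→d12:-→d13:-→d14:-→d15:-→d16:H0→d17:-→d18:-→d19:-→d20:-→d21:H1→d22:-→d23:-→d24:- -> H1
  lookup 198.197.0.23: bits 1100011011000101000 walk d0:H0→d1:-→d2:-→d3:-→d4:-→d5:-→d6:-→d7:-→d8:-→d9:-→d10:-→d11:-→d12:-→d13:-→d14:-→d15:-→d16:H0→d17:-→d18:-→d19:- -> H0

== LOOKUPS ==
["H0","H2","H0","H0","H0","H1","H0"]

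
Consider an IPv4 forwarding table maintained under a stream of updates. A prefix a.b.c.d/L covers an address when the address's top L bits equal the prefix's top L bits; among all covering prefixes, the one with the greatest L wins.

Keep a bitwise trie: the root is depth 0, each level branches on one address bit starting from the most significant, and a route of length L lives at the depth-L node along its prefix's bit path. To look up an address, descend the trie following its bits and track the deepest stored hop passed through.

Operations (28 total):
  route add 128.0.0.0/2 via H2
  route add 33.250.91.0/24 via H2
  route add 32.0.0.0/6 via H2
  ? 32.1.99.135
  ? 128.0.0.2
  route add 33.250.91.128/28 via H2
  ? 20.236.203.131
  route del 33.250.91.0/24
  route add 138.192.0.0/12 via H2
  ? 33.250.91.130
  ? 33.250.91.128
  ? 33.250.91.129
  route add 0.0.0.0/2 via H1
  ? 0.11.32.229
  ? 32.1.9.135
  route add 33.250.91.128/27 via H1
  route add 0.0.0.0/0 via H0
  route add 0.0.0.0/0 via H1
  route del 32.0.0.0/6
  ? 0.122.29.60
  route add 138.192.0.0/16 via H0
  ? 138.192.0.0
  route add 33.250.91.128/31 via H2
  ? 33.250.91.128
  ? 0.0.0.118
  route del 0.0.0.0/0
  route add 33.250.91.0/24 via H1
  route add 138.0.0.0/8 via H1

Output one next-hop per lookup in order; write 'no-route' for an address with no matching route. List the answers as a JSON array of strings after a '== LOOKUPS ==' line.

Apply in order:
  add 128.0.0.0/2 -> H2 at depth 2
  add 33.250.91.0/24 -> H2 at depth 24
  add 32.0.0.0/6 -> H2 at depth 6
  Q 32.1.99.135: descend 0010000 ; hops seen [H2] ; pick H2
  Q 128.0.0.2: descend 10 ; hops seen [H2] ; pick H2
  add 33.250.91.128/28 -> H2 at depth 28
  Q 20.236.203.131: descend 00 ; hops seen [∅] ; pick no-route
  - 33.250.91.0/24 clear@24
  add 138.192.0.0/12 -> H2 at depth 12
  Q 33.250.91.130: descend 0010000111111010010110111000 ; hops seen [H2,H2] ; pick H2
  Q 33.250.91.128: descend 0010000111111010010110111000 ; hops seen [H2,H2] ; pick H2
  Q 33.250.91.129: descend 0010000111111010010110111000 ; hops seen [H2,H2] ; pick H2
  add 0.0.0.0/2 -> H1 at depth 2
  Q 0.11.32.229: descend 00 ; hops seen [H1] ; pick H1
  Q 32.1.9.135: descend 0010000 ; hops seen [H1,H2] ; pick H2
  add 33.250.91.128/27 -> H1 at depth 27
  add 0.0.0.0/0 -> H0 at depth 0
  add 0.0.0.0/0 -> H1 at depth 0
  - 32.0.0.0/6 clear@6
  Q 0.122.29.60: descend 00 ; hops seen [H1,H1] ; pick H1
  add 138.192.0.0/16 -> H0 at depth 16
  Q 138.192.0.0: descend 1000101011000000 ; hops seen [H1,H2,H2,H0] ; pick H0
  add 33.250.91.128/31 -> H2 at depth 31
  Q 33.250.91.128: descend 0010000111111010010110111000000 ; hops seen [H1,H1,H1,H2,H2] ; pick H2
  Q 0.0.0.118: descend 00 ; hops seen [H1,H1] ; pick H1
  - 0.0.0.0/0 clear@0
  add 33.250.91.0/24 -> H1 at depth 24
  add 138.0.0.0/8 -> H1 at depth 8

== LOOKUPS ==
["H2","H2","no-route","H2","H2","H2","H1","H2","H1","H0","H2","H1"]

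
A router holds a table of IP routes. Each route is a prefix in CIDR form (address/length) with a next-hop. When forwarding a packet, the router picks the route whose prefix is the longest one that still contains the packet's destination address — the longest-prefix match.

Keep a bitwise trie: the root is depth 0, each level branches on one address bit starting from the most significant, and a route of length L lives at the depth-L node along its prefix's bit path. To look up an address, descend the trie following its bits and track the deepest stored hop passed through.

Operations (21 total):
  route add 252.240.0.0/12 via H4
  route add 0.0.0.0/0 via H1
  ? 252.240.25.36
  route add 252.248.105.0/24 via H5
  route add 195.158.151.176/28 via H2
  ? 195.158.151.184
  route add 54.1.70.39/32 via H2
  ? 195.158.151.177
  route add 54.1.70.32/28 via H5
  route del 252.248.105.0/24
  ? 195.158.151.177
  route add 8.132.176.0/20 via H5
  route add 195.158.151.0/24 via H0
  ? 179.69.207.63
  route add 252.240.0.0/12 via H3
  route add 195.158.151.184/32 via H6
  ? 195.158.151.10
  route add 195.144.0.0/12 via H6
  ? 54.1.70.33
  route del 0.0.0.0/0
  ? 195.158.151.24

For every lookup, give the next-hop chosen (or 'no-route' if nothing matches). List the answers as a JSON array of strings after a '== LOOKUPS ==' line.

Apply in order:
  + 252.240.0.0/12 (H4) depth=12
  + 0.0.0.0/0 (H1) depth=0
  ? 252.240.25.36  path d0:H1→d1:-→d2:-→d3:-→d4:-→d5:-→d6:-→d7:-→d8:-→d9:-→d10:-→d11:-→d12:H4  best=H4
  + 252.248.105.0/24 (H5) depth=24
  + 195.158.151.176/28 (H2) depth=28
  ? 195.158.151.184  path d0:H1→d1:-→d2:-→d3:-→d4:-→d5:-→d6:-→d7:-→d8:-→d9:-→d10:-→d11:-→d12:-→d13:-→d14:-→d15:-→d16:-→d17:-→d18:-→d19:-→d20:-→d21:-→d22:-→d23:-→d24:-→d25:-→d26:-→d27:-→d28:H2  best=H2
  + 54.1.70.39/32 (H2) depth=32
  ? 195.158.151.177  path d0:H1→d1:-→d2:-→d3:-→d4:-→d5:-→d6:-→d7:-→d8:-→d9:-→d10:-→d11:-→d12:-→d13:-→d14:-→d15:-→d16:-→d17:-→d18:-→d19:-→d20:-→d21:-→d22:-→d23:-→d24:-→d25:-→d26:-→d27:-→d28:H2  best=H2
  + 54.1.70.32/28 (H5) depth=28
  del 252.248.105.0/24 (clear depth 24)
  ? 195.158.151.177  path d0:H1→d1:-→d2:-→d3:-→d4:-→d5:-→d6:-→d7:-→d8:-→d9:-→d10:-→d11:-→d12:-→d13:-→d14:-→d15:-→d16:-→d17:-→d18:-→d19:-→d20:-→d21:-→d22:-→d23:-→d24:-→d25:-→d26:-→d27:-→d28:H2  best=H2
  + 8.132.176.0/20 (H5) depth=20
  + 195.158.151.0/24 (H0) depth=24
  ? 179.69.207.63  path d0:H1→d1:-  best=H1
  + 252.240.0.0/12 (H3) depth=12
  + 195.158.151.184/32 (H6) depth=32
  ? 195.158.151.10  path d0:H1→d1:-→d2:-→d3:-→d4:-→d5:-→d6:-→d7:-→d8:-→d9:-→d10:-→d11:-→d12:-→d13:-→d14:-→d15:-→d16:-→d17:-→d18:-→d19:-→d20:-→d21:-→d22:-→d23:-→d24:H0  best=H0
  + 195.144.0.0/12 (H6) depth=12
  ? 54.1.70.33  path d0:H1→d1:-→d2:-→d3:-→d4:-→d5:-→d6:-→d7:-→d8:-→d9:-→d10:-→d11:-→d12:-→d13:-→d14:-→d15:-→d16:-→d17:-→d18:-→d19:-→d20:-→d21:-→d22:-→d23:-→d24:-→d25:-→d26:-→d27:-→d28:H5→d29:-  best=H5
  del 0.0.0.0/0 (clear depth 0)
  ? 195.158.151.24  path d0:-→d1:-→d2:-→d3:-→d4:-→d5:-→d6:-→d7:-→d8:-→d9:-→d10:-→d11:-→d12:H6→d13:-→d14:-→d15:-→d16:-→d17:-→d18:-→d19:-→d20:-→d21:-→d22:-→d23:-→d24:H0  best=H0

== LOOKUPS ==
["H4","H2","H2","H2","H1","H0","H5","H0"]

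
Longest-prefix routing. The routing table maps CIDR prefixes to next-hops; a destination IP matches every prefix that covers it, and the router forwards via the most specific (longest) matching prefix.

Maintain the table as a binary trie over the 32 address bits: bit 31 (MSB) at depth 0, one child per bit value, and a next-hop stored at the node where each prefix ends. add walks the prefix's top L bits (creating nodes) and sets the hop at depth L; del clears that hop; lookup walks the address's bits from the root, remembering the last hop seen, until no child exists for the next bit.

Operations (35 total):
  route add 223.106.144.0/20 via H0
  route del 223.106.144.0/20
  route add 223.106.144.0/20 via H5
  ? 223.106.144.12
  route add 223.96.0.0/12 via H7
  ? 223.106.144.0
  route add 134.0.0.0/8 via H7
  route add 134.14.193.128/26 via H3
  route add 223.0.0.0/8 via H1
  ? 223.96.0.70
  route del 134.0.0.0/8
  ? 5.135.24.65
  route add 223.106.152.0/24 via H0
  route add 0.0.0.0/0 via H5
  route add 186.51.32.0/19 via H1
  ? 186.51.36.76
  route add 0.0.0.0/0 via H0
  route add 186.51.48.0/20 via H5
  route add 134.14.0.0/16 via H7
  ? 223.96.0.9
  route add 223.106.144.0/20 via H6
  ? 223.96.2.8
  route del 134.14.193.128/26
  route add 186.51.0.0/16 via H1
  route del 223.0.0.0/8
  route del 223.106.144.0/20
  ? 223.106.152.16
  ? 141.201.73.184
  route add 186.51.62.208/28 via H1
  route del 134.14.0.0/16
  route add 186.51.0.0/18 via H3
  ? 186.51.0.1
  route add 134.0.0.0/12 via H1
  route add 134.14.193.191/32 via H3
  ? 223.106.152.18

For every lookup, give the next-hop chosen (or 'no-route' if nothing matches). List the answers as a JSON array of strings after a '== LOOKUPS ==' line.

Trace:
  add 223.106.144.0/20 -> H0 at depth 20
  - 223.106.144.0/20 clear@20
  add 223.106.144.0/20 -> H5 at depth 20
  ? 223.106.144.12  path d0:-→d1:-→d2:-→d3:-→d4:-→d5:-→d6:-→d7:-→d8:-→d9:-→d10:-→d11:-→d12:-→d13:-→d14:-→d15:-→d16:-→d17:-→d18:-→d19:-→d20:H5  best=H5
  add 223.96.0.0/12 -> H7 at depth 12
  ? 223.106.144.0  path d0:-→d1:-→d2:-→d3:-→d4:-→d5:-→d6:-→d7:-→d8:-→d9:-→d10:-→d11:-→d12:H7→d13:-→d14:-→d15:-→d16:-→d17:-→d18:-→d19:-→d20:H5  best=H5
  add 134.0.0.0/8 -> H7 at depth 8
  add 134.14.193.128/26 -> H3 at depth 26
  add 223.0.0.0/8 -> H1 at depth 8
  ? 223.96.0.70  path d0:-→d1:-→d2:-→d3:-→d4:-→d5:-→d6:-→d7:-→d8:H1→d9:-→d10:-→d11:-→d12:H7  best=H7
  - 134.0.0.0/8 clear@8
  ? 5.135.24.65  path d0:-  best=no-route
  add 223.106.152.0/24 -> H0 at depth 24
  add 0.0.0.0/0 -> H5 at depth 0
  add 186.51.32.0/19 -> H1 at depth 19
  ? 186.51.36.76  path d0:H5→d1:-→d2:-→d3:-→d4:-→d5:-→d6:-→d7:-→d8:-→d9:-→d10:-→d11:-→d12:-→d13:-→d14:-→d15:-→d16:-→d17:-→d18:-→d19:H1  best=H1
  add 0.0.0.0/0 -> H0 at depth 0
  add 186.51.48.0/20 -> H5 at depth 20
  add 134.14.0.0/16 -> H7 at depth 16
  ? 223.96.0.9  path d0:H0→d1:-→d2:-→d3:-→d4:-→d5:-→d6:-→d7:-→d8:H1→d9:-→d10:-→d11:-→d12:H7  best=H7
  add 223.106.144.0/20 -> H6 at depth 20
  ? 223.96.2.8  path d0:H0→d1:-→d2:-→d3:-→d4:-→d5:-→d6:-→d7:-→d8:H1→d9:-→d10:-→d11:-→d12:H7  best=H7
  - 134.14.193.128/26 clear@26
  add 186.51.0.0/16 -> H1 at depth 16
  - 223.0.0.0/8 clear@8
  - 223.106.144.0/20 clear@20
  ? 223.106.152.16  path d0:H0→d1:-→d2:-→d3:-→d4:-→d5:-→d6:-→d7:-→d8:-→d9:-→d10:-→d11:-→d12:H7→d13:-→d14:-→d15:-→d16:-→d17:-→d18:-→d19:-→d20:-→d21:-→d22:-→d23:-→d24:H0  best=H0
  ? 141.201.73.184  path d0:H0→d1:-→d2:-→d3:-→d4:-  best=H0
  add 186.51.62.208/28 -> H1 at depth 28
  - 134.14.0.0/16 clear@16
  add 186.51.0.0/18 -> H3 at depth 18
  ? 186.51.0.1  path d0:H0→d1:-→d2:-→d3:-→d4:-→d5:-→d6:-→d7:-→d8:-→d9:-→d10:-→d11:-→d12:-→d13:-→d14:-→d15:-→d16:H1→d17:-→d18:H3  best=H3
  add 134.0.0.0/12 -> H1 at depth 12
  add 134.14.193.191/32 -> H3 at depth 32
  ? 223.106.152.18  path d0:H0→d1:-→d2:-→d3:-→d4:-→d5:-→d6:-→d7:-→d8:-→d9:-→d10:-→d11:-→d12:H7→d13:-→d14:-→d15:-→d16:-→d17:-→d18:-→d19:-→d20:-→d21:-→d22:-→d23:-→d24:H0  best=H0

== LOOKUPS ==
["H5","H5","H7","no-route","H1","H7","H7","H0","H0","H3","H0"]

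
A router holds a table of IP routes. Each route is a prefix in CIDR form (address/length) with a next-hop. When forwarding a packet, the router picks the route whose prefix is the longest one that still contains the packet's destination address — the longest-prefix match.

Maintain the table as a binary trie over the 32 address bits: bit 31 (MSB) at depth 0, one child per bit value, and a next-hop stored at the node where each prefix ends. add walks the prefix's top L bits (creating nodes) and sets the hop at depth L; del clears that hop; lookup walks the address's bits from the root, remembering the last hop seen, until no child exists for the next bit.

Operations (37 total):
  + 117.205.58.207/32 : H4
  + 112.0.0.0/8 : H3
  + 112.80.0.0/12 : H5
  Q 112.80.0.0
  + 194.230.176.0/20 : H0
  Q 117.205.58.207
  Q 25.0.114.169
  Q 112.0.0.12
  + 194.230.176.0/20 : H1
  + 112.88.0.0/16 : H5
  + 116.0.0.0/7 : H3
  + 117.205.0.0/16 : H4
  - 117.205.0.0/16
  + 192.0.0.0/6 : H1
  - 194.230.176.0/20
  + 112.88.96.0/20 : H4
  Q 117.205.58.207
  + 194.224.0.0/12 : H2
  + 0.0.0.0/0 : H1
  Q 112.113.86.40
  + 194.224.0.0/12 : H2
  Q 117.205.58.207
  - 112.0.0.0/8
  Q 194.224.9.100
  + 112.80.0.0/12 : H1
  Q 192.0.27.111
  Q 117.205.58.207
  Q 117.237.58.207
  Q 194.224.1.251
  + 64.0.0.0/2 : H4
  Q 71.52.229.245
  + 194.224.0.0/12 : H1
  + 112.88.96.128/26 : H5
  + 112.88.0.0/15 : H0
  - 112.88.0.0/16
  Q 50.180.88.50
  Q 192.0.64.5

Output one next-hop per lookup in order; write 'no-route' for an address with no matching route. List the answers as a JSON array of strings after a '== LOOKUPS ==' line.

Trace:
  + 117.205.58.207/32 (H4) depth=32
  + 112.0.0.0/8 (H3) depth=8
  + 112.80.0.0/12 (H5) depth=12
  ? 112.80.0.0  path d0:-→d1:-→d2:-→d3:-→d4:-→d5:-→d6:-→d7:-→d8:H3→d9:-→d10:-→d11:-→d12:H5  best=H5
  + 194.230.176.0/20 (H0) depth=20
  ? 117.205.58.207  path d0:-→d1:-→d2:-→d3:-→d4:-→d5:-→d6:-→d7:-→d8:-→d9:-→d10:-→d11:-→d12:-→d13:-→d14:-→d15:-→d16:-→d17:-→d18:-→d19:-→d20:-→d21:-→d22:-→d23:-→d24:-→d25:-→d26:-→d27:-→d28:-→d29:-→d30:-→d31:-→d32:H4  best=H4
  ? 25.0.114.169  path d0:-→d1:-  best=no-route
  ? 112.0.0.12  path d0:-→d1:-→d2:-→d3:-→d4:-→d5:-→d6:-→d7:-→d8:H3→d9:-  best=H3
  + 194.230.176.0/20 (H1) depth=20
  + 112.88.0.0/16 (H5) depth=16
  + 116.0.0.0/7 (H3) depth=7
  + 117.205.0.0/16 (H4) depth=16
  - 117.205.0.0/16 clear@16
  + 192.0.0.0/6 (H1) depth=6
  - 194.230.176.0/20 clear@20
  + 112.88.96.0/20 (H4) depth=20
  ? 117.205.58.207  path d0:-→d1:-→d2:-→d3:-→d4:-→d5:-→d6:-→d7:H3→d8:-→d9:-→d10:-→d11:-→d12:-→d13:-→d14:-→d15:-→d16:-→d17:-→d18:-→d19:-→d20:-→d21:-→d22:-→d23:-→d24:-→d25:-→d26:-→d27:-→d28:-→d29:-→d30:-→d31:-→d32:H4  best=H4
  + 194.224.0.0/12 (H2) depth=12
  + 0.0.0.0/0 (H1) depth=0
  ? 112.113.86.40  path d0:H1→d1:-→d2:-→d3:-→d4:-→d5:-→d6:-→d7:-→d8:H3→d9:-→d10:-  best=H3
  + 194.224.0.0/12 (H2) depth=12
  ? 117.205.58.207  path d0:H1→d1:-→d2:-→d3:-→d4:-→d5:-→d6:-→d7:H3→d8:-→d9:-→d10:-→d11:-→d12:-→d13:-→d14:-→d15:-→d16:-→d17:-→d18:-→d19:-→d20:-→d21:-→d22:-→d23:-→d24:-→d25:-→d26:-→d27:-→d28:-→d29:-→d30:-→d31:-→d32:H4  best=H4
  - 112.0.0.0/8 clear@8
  ? 194.224.9.100  path d0:H1→d1:-→d2:-→d3:-→d4:-→d5:-→d6:H1→d7:-→d8:-→d9:-→d10:-→d11:-→d12:H2→d13:-  best=H2
  + 112.80.0.0/12 (H1) depth=12
  ? 192.0.27.111  path d0:H1→d1:-→d2:-→d3:-→d4:-→d5:-→d6:H1  best=H1
  ? 117.205.58.207  path d0:H1→d1:-→d2:-→d3:-→d4:-→d5:-→d6:-→d7:H3→d8:-→d9:-→d10:-→d11:-→d12:-→d13:-→d14:-→d15:-→d16:-→d17:-→d18:-→d19:-→d20:-→d21:-→d22:-→d23:-→d24:-→d25:-→d26:-→d27:-→d28:-→d29:-→d30:-→d31:-→d32:H4  best=H4
  ? 117.237.58.207  path d0:H1→d1:-→d2:-→d3:-→d4:-→d5:-→d6:-→d7:H3→d8:-→d9:-→d10:-  best=H3
  ? 194.224.1.251  path d0:H1→d1:-→d2:-→d3:-→d4:-→d5:-→d6:H1→d7:-→d8:-→d9:-→d10:-→d11:-→d12:H2→d13:-  best=H2
  + 64.0.0.0/2 (H4) depth=2
  ? 71.52.229.245  path d0:H1→d1:-→d2:H4  best=H4
  + 194.224.0.0/12 (H1) depth=12
  + 112.88.96.128/26 (H5) depth=26
  + 112.88.0.0/15 (H0) depth=15
  - 112.88.0.0/16 clear@16
  ? 50.180.88.50  path d0:H1→d1:-  best=H1
  ? 192.0.64.5  path d0:H1→d1:-→d2:-→d3:-→d4:-→d5:-→d6:H1  best=H1

== LOOKUPS ==
["H5","H4","no-route","H3","H4","H3","H4","H2","H1","H4","H3","H2","H4","H1","H1"]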